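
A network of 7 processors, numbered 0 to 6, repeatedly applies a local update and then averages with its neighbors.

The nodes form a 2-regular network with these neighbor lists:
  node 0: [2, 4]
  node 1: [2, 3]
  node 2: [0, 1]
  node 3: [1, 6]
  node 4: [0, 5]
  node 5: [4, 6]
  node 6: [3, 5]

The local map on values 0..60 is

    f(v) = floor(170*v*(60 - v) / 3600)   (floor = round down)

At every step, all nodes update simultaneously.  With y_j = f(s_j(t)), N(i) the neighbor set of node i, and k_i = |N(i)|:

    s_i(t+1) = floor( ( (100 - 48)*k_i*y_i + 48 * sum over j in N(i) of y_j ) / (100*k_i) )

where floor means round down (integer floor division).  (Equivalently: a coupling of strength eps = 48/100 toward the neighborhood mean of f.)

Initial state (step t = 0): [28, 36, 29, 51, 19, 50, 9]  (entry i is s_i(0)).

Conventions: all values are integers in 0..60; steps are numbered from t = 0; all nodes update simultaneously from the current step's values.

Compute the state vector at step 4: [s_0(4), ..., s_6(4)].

Answer: [38, 39, 38, 39, 39, 40, 40]

Derivation:
t=0: [28, 36, 29, 51, 19, 50, 9]
t=1: [40, 35, 41, 25, 34, 25, 21]
t=2: [37, 39, 37, 40, 40, 40, 39]
t=3: [39, 38, 39, 37, 37, 37, 37]
t=4: [38, 39, 38, 39, 39, 40, 40]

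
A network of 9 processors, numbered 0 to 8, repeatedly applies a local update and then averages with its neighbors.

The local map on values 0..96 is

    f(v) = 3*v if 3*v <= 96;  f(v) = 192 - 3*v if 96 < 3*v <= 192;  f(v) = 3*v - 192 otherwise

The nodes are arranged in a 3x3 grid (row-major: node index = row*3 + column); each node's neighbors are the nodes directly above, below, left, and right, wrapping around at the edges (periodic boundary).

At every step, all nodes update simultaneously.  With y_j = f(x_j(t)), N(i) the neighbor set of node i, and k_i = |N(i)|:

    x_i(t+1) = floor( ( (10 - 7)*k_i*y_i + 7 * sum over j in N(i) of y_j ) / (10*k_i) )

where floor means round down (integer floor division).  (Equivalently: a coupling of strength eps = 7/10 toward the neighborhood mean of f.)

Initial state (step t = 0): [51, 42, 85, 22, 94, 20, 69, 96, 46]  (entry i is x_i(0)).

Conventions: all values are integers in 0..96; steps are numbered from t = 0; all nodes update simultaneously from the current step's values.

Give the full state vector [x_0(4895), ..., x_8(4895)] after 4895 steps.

Simulating step by step:
t=0: [51, 42, 85, 22, 94, 20, 69, 96, 46]
t=1: [48, 70, 57, 55, 77, 65, 49, 68, 57]
t=2: [33, 26, 22, 31, 22, 19, 32, 25, 20]
t=3: [86, 75, 70, 82, 72, 66, 84, 75, 69]
t=4: [48, 34, 26, 43, 29, 21, 47, 33, 24]
t=5: [63, 80, 71, 62, 80, 71, 63, 80, 71]
t=6: [14, 35, 22, 14, 35, 23, 14, 35, 22]
t=7: [54, 75, 66, 54, 75, 66, 54, 75, 66]
t=8: [26, 27, 14, 26, 27, 14, 26, 27, 14]
t=9: [72, 73, 55, 72, 73, 55, 72, 73, 55]
t=10: [25, 26, 26, 25, 26, 26, 25, 26, 26]
t=11: [76, 77, 77, 76, 77, 77, 76, 77, 77]
t=12: [37, 38, 38, 37, 38, 38, 37, 38, 38]
t=13: [79, 78, 78, 79, 78, 78, 79, 78, 78]
t=14: [43, 42, 42, 43, 42, 42, 43, 42, 42]
t=15: [64, 65, 65, 64, 65, 65, 64, 65, 65]
t=16: [1, 2, 2, 1, 2, 2, 1, 2, 2]
t=17: [4, 5, 5, 4, 5, 5, 4, 5, 5]
t=18: [13, 14, 14, 13, 14, 14, 13, 14, 14]
t=19: [40, 41, 41, 40, 41, 41, 40, 41, 41]
t=20: [70, 69, 69, 70, 69, 69, 70, 69, 69]
t=21: [16, 15, 15, 16, 15, 15, 16, 15, 15]
t=22: [46, 45, 45, 46, 45, 45, 46, 45, 45]
t=23: [55, 56, 56, 55, 56, 56, 55, 56, 56]
t=24: [25, 24, 24, 25, 24, 24, 25, 24, 24]
t=25: [73, 72, 72, 73, 72, 72, 73, 72, 72]
t=26: [25, 24, 24, 25, 24, 24, 25, 24, 24]

Answer: [73, 72, 72, 73, 72, 72, 73, 72, 72]
Key observation: The state at step 24, [25, 24, 24, 25, 24, 24, 25, 24, 24], reappears at step 26: the system is in a cycle of period 2 from step 24 on.  Therefore the state at step 4895 equals the state at step 24 + ((4895 - 24) mod 2) = 25, which is [73, 72, 72, 73, 72, 72, 73, 72, 72].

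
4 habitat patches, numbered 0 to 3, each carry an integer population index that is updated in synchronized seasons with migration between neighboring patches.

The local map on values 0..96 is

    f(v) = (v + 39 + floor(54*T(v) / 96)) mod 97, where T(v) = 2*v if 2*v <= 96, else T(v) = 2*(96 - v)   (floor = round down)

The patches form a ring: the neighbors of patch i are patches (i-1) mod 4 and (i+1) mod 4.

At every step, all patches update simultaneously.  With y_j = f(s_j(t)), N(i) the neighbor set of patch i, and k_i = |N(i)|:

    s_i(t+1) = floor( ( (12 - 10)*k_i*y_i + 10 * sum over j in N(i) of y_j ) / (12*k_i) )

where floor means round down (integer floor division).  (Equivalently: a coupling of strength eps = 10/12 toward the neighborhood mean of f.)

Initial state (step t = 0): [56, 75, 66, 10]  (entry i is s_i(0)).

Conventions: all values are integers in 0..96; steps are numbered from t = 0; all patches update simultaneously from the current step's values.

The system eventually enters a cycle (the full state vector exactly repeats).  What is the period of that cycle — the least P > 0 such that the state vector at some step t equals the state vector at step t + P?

Simulating step by step:
t=0: [56, 75, 66, 10]
t=1: [48, 41, 48, 45]
t=2: [34, 41, 34, 42]
t=3: [27, 16, 27, 16]
t=4: [76, 92, 76, 92]
t=5: [38, 39, 38, 39]
t=6: [23, 22, 23, 22]
t=7: [85, 86, 85, 86]
t=8: [39, 39, 39, 39]
t=9: [24, 24, 24, 24]
t=10: [90, 90, 90, 90]
t=11: [38, 38, 38, 38]
t=12: [22, 22, 22, 22]
t=13: [85, 85, 85, 85]
t=14: [39, 39, 39, 39]

Answer: 6
Key observation: The state at step 8, [39, 39, 39, 39], reappears at step 14 — and no state repeats earlier — so the cycle the system enters has period 6.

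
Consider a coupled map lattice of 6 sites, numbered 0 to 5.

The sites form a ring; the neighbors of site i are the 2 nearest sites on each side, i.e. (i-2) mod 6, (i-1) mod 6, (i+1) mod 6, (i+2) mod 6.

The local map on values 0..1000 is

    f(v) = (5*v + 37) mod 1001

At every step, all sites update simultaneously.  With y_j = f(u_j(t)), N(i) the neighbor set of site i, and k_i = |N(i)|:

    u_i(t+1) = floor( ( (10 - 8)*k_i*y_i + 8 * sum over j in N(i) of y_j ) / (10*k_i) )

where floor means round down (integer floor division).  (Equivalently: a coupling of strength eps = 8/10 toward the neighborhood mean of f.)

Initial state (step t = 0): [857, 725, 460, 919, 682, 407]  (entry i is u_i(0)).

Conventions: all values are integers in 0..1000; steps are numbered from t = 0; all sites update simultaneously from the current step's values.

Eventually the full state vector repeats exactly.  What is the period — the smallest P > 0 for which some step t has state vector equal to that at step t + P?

Answer: 10
Key observation: The state at step 25, [683, 719, 795, 745, 677, 741], reappears at step 35 — and no state repeats earlier — so the cycle the system enters has period 10.

Derivation:
t=0: [857, 725, 460, 919, 682, 407]
t=1: [365, 402, 476, 427, 359, 423]
t=2: [460, 328, 464, 322, 485, 411]
t=3: [383, 420, 494, 445, 377, 441]
t=4: [550, 418, 554, 412, 575, 501]
t=5: [633, 470, 544, 495, 627, 491]
t=6: [399, 467, 403, 461, 424, 350]
t=7: [278, 315, 189, 340, 272, 336]
t=8: [626, 694, 630, 688, 651, 577]
t=9: [412, 449, 323, 474, 406, 470]
t=10: [295, 363, 299, 357, 320, 246]
t=11: [559, 596, 670, 621, 553, 617]
t=12: [429, 297, 433, 291, 454, 380]
t=13: [428, 465, 339, 490, 422, 486]
t=14: [375, 443, 379, 437, 400, 326]
t=15: [558, 595, 469, 420, 552, 416]
t=16: [424, 292, 428, 286, 450, 375]
t=17: [404, 440, 315, 466, 398, 462]
t=18: [254, 322, 258, 316, 280, 205]
t=19: [355, 391, 466, 417, 349, 413]
t=20: [609, 477, 613, 471, 435, 560]
t=21: [328, 364, 239, 390, 322, 386]
t=22: [675, 743, 679, 737, 701, 826]
t=23: [457, 493, 569, 519, 451, 515]
t=24: [520, 588, 524, 582, 546, 470]
t=25: [683, 719, 795, 745, 677, 741]
t=26: [448, 516, 452, 510, 474, 599]
t=27: [323, 359, 435, 385, 317, 381]
t=28: [650, 718, 654, 712, 676, 801]
t=29: [332, 368, 444, 394, 326, 390]
t=30: [695, 563, 499, 557, 521, 645]
t=31: [557, 593, 669, 619, 551, 615]
t=32: [619, 487, 623, 481, 445, 569]
t=33: [377, 413, 289, 439, 371, 435]
t=34: [520, 388, 524, 382, 546, 470]
t=35: [683, 719, 795, 745, 677, 741]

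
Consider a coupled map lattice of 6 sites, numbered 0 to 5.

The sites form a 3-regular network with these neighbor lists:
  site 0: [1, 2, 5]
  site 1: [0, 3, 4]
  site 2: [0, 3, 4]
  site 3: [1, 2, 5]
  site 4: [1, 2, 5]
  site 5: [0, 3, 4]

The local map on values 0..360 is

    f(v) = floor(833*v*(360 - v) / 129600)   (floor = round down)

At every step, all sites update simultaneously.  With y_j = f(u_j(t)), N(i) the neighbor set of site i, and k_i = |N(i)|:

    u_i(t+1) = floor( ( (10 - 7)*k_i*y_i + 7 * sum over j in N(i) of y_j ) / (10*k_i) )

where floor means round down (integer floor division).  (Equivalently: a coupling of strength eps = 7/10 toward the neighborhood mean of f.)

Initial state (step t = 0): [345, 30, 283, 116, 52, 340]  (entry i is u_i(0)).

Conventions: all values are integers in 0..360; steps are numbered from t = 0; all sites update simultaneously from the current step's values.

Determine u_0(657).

Simulating step by step:
t=0: [345, 30, 283, 116, 52, 340]
t=1: [67, 92, 115, 111, 88, 86]
t=2: [152, 153, 160, 167, 160, 151]
t=3: [203, 204, 205, 204, 203, 204]
t=4: [204, 204, 204, 204, 204, 204]
t=5: [204, 204, 204, 204, 204, 204]

Answer: u_0(657) = 204
Key observation: The state at step 4, [204, 204, 204, 204, 204, 204], reappears at step 5: the system is in a cycle of period 1 from step 4 on.  Therefore the state at step 657 equals the state at step 4 + ((657 - 4) mod 1) = 4, which is [204, 204, 204, 204, 204, 204].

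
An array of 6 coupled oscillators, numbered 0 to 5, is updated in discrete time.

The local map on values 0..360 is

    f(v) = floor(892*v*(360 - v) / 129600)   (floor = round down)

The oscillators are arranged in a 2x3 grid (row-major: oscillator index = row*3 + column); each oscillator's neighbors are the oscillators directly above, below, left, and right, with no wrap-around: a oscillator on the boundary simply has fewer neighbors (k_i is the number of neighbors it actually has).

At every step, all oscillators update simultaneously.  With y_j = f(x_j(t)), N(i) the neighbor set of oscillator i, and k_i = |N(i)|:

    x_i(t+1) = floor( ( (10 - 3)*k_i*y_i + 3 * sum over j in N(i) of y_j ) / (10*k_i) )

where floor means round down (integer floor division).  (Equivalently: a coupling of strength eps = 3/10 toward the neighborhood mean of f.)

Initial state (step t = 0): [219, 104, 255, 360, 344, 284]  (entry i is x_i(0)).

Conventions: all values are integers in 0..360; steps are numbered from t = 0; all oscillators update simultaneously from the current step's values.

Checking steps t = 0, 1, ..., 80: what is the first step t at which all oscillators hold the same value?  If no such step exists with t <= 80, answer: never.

Simulating step by step:
t=0: [219, 104, 255, 360, 344, 284]  (not all equal)
t=1: [175, 171, 178, 37, 59, 136]  (not all equal)
t=2: [201, 212, 220, 109, 136, 197]  (not all equal)
t=3: [213, 214, 213, 195, 208, 217]  (not all equal)
t=4: [215, 215, 214, 219, 216, 213]  (not all equal)
t=5: [213, 214, 214, 212, 213, 214]  (not all equal)
t=6: [215, 215, 215, 215, 215, 215]  (all equal)

Answer: 6
Key observation: Synchronization is absorbing here: once all oscillators are equal they stay equal, and step 6 is the first all-equal step.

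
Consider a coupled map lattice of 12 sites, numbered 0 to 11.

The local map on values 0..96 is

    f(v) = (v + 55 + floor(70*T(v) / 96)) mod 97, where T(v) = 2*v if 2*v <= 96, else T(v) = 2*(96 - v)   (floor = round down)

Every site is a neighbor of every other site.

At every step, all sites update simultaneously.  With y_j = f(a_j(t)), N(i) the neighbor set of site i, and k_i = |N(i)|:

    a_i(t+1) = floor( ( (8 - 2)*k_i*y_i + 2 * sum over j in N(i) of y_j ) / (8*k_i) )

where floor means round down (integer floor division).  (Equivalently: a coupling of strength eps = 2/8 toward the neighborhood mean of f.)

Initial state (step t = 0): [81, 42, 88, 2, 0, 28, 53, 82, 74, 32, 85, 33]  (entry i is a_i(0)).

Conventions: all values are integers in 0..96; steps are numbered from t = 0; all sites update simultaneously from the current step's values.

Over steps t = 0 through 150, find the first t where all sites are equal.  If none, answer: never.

Simulating step by step:
t=0: [81, 42, 88, 2, 0, 28, 53, 82, 74, 32, 85, 33]  (not all equal)
t=1: [58, 59, 56, 57, 54, 33, 67, 58, 61, 40, 57, 43]  (not all equal)
t=2: [69, 68, 70, 69, 71, 46, 66, 69, 68, 58, 69, 63]  (not all equal)
t=3: [66, 66, 65, 66, 65, 69, 67, 66, 66, 69, 66, 68]  (not all equal)
t=4: [66, 66, 67, 66, 67, 66, 66, 66, 66, 66, 66, 66]  (not all equal)
t=5: [67, 67, 67, 67, 67, 67, 67, 67, 67, 67, 67, 67]  (all equal)

Answer: 5
Key observation: Synchronization is absorbing here: once all sites are equal they stay equal, and step 5 is the first all-equal step.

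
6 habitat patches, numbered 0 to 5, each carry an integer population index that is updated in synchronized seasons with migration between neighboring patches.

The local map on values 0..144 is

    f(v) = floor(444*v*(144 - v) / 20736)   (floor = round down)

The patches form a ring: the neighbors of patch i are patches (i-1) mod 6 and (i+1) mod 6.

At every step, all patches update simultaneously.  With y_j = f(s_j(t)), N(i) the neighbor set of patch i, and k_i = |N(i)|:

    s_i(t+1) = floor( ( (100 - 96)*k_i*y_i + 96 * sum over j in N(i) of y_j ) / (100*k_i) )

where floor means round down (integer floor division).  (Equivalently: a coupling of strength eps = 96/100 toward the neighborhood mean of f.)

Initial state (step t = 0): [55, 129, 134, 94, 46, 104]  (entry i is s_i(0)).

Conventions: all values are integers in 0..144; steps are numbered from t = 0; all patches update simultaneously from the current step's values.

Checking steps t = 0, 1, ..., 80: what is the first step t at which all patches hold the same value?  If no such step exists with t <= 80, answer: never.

Answer: 6
Key observation: Synchronization is absorbing here: once all patches are equal they stay equal, and step 6 is the first all-equal step.

Derivation:
t=0: [55, 129, 134, 94, 46, 104]  (not all equal)
t=1: [66, 65, 68, 63, 94, 99]  (not all equal)
t=2: [102, 109, 109, 105, 101, 104]  (not all equal)
t=3: [85, 85, 83, 86, 88, 91]  (not all equal)
t=4: [105, 107, 106, 106, 104, 105]  (not all equal)
t=5: [85, 86, 85, 87, 86, 87]  (not all equal)
t=6: [106, 106, 106, 106, 106, 106]  (all equal)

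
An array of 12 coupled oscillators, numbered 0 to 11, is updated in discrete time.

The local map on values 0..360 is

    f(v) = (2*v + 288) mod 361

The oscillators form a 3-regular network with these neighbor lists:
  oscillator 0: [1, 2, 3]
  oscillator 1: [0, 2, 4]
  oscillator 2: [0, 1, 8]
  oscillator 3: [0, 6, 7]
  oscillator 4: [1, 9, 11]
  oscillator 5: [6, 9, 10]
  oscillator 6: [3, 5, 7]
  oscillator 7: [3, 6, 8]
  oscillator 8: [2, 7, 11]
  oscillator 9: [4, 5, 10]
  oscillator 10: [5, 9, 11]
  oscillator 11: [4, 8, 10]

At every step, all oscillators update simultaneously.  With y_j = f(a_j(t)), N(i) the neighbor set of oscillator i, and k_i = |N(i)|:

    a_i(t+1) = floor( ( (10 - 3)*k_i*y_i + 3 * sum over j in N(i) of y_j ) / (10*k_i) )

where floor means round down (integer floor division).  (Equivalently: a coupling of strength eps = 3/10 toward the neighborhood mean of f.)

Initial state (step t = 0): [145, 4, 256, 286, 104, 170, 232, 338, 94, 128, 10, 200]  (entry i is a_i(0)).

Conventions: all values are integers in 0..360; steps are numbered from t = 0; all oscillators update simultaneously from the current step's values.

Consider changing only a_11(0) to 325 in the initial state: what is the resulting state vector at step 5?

Simulating step by step:
t=0: [145, 4, 256, 286, 104, 170, 232, 338, 94, 128, 10, 325]
t=1: [203, 250, 117, 145, 164, 239, 85, 197, 134, 199, 282, 207]
t=2: [277, 121, 172, 227, 251, 86, 126, 275, 218, 270, 162, 296]
t=3: [130, 164, 218, 55, 90, 122, 148, 101, 55, 116, 212, 142]
t=4: [160, 208, 49, 79, 137, 193, 189, 120, 60, 174, 299, 197]
t=5: [218, 287, 81, 131, 234, 293, 270, 160, 84, 260, 205, 265]

Answer: [218, 287, 81, 131, 234, 293, 270, 160, 84, 260, 205, 265]
Key observation: This trace re-runs the system from the modified initial state.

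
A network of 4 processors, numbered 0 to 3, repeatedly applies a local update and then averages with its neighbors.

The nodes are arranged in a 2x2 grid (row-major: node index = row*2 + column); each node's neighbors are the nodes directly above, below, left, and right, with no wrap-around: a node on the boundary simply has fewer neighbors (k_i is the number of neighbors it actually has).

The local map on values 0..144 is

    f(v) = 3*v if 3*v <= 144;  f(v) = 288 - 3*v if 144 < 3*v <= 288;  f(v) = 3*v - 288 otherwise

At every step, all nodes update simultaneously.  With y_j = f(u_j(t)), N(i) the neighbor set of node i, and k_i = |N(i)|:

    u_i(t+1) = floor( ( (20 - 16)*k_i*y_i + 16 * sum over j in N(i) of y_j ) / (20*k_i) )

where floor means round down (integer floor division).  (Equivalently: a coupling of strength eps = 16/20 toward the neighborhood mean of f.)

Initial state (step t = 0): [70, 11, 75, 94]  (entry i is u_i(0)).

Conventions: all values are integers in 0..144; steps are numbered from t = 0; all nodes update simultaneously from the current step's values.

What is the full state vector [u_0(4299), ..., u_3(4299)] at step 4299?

Simulating step by step:
t=0: [70, 11, 75, 94]
t=1: [54, 40, 46, 39]
t=2: [128, 121, 124, 126]
t=3: [82, 89, 91, 81]
t=4: [22, 39, 37, 23]
t=5: [104, 77, 76, 105]
t=6: [51, 31, 32, 52]
t=7: [102, 125, 126, 102]
t=8: [74, 31, 32, 74]
t=9: [88, 71, 72, 88]
t=10: [63, 34, 33, 63]
t=11: [100, 99, 99, 100]
t=12: [9, 11, 11, 9]
t=13: [31, 28, 28, 31]
t=14: [85, 91, 91, 85]
t=15: [18, 29, 29, 18]
t=16: [80, 60, 60, 80]
t=17: [96, 60, 60, 96]
t=18: [86, 21, 21, 86]
t=19: [56, 36, 36, 56]
t=20: [110, 117, 117, 110]
t=21: [58, 46, 46, 58]
t=22: [133, 118, 118, 133]
t=23: [75, 102, 102, 75]
t=24: [27, 54, 54, 27]
t=25: [117, 90, 90, 117]
t=26: [27, 54, 54, 27]

Answer: [117, 90, 90, 117]
Key observation: The state at step 24, [27, 54, 54, 27], reappears at step 26: the system is in a cycle of period 2 from step 24 on.  Therefore the state at step 4299 equals the state at step 24 + ((4299 - 24) mod 2) = 25, which is [117, 90, 90, 117].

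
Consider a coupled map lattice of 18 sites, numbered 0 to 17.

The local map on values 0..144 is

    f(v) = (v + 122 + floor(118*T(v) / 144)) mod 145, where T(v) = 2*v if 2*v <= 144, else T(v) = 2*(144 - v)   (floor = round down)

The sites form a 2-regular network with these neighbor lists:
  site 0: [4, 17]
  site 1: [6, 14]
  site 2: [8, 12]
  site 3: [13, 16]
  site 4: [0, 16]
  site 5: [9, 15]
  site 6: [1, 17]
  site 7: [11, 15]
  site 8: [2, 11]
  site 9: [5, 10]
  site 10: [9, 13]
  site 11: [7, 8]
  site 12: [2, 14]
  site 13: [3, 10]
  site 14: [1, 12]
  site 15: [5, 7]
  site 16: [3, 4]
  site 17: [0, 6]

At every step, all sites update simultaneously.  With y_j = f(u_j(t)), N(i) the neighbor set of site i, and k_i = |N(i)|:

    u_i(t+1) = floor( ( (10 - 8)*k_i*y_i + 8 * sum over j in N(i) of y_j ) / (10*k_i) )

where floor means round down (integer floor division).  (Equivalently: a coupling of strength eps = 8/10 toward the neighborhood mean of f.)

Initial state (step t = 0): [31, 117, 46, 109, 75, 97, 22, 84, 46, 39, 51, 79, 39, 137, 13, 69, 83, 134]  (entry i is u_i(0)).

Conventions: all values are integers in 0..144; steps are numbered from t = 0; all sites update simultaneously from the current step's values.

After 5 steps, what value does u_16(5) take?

Simulating step by step:
t=0: [31, 117, 46, 109, 75, 97, 22, 84, 46, 39, 51, 79, 39, 137, 13, 69, 83, 134]
t=1: [70, 46, 90, 84, 32, 38, 113, 15, 65, 62, 103, 48, 59, 126, 89, 10, 68, 62]
t=2: [83, 80, 56, 60, 23, 72, 123, 45, 45, 59, 109, 28, 34, 32, 94, 37, 32, 90]
t=3: [21, 59, 89, 75, 37, 86, 37, 68, 88, 92, 105, 86, 65, 123, 34, 61, 81, 61]
t=4: [90, 82, 7, 64, 34, 61, 122, 62, 11, 7, 57, 11, 31, 34, 67, 37, 40, 69]
t=5: [34, 60, 53, 59, 50, 113, 38, 60, 59, 133, 107, 59, 70, 64, 30, 125, 42, 60]

Answer: u_16(5) = 42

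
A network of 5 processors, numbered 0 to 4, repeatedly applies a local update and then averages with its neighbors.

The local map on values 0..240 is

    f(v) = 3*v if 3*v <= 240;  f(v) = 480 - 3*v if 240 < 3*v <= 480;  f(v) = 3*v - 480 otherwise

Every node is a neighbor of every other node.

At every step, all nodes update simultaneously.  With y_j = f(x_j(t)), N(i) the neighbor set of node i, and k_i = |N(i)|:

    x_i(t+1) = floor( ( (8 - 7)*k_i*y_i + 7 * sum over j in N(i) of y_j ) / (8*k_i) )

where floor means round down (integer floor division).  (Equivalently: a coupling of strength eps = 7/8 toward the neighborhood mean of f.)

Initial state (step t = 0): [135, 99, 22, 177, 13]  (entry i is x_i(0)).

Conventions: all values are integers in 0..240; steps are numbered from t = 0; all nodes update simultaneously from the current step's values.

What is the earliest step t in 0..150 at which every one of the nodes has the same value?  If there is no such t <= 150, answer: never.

Simulating step by step:
t=0: [135, 99, 22, 177, 13]  (not all equal)
t=1: [83, 73, 84, 85, 86]  (not all equal)
t=2: [224, 225, 224, 225, 225]  (not all equal)
t=3: [193, 193, 193, 193, 193]  (all equal)

Answer: 3
Key observation: Synchronization is absorbing here: once all nodes are equal they stay equal, and step 3 is the first all-equal step.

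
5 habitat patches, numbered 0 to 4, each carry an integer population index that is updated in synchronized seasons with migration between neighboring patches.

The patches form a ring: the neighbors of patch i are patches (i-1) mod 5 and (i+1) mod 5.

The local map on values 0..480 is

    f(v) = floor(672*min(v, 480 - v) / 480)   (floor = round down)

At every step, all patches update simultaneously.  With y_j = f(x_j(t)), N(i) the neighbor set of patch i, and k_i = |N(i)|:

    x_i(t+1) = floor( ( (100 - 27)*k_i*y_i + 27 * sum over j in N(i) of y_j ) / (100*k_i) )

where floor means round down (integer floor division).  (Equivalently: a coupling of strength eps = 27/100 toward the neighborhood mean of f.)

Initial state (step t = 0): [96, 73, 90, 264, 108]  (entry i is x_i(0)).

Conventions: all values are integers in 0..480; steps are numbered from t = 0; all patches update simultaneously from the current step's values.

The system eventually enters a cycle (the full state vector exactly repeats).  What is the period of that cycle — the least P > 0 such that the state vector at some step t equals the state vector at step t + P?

Answer: 8
Key observation: The state at step 15, [259, 230, 254, 321, 324], reappears at step 23 — and no state repeats earlier — so the cycle the system enters has period 8.

Derivation:
t=0: [96, 73, 90, 264, 108]
t=1: [131, 109, 146, 257, 169]
t=2: [185, 163, 211, 287, 239]
t=3: [264, 241, 282, 282, 315]
t=4: [296, 321, 284, 270, 246]
t=5: [261, 233, 269, 295, 313]
t=6: [298, 319, 294, 260, 246]
t=7: [259, 233, 261, 304, 314]
t=8: [300, 321, 300, 252, 244]
t=9: [258, 230, 256, 311, 317]
t=10: [300, 319, 303, 245, 240]
t=11: [259, 231, 255, 318, 323]
t=12: [298, 320, 304, 237, 232]
t=13: [259, 231, 254, 318, 315]
t=14: [300, 320, 304, 238, 240]
t=15: [259, 230, 254, 321, 324]
t=16: [298, 319, 304, 234, 230]
t=17: [259, 231, 254, 315, 313]
t=18: [300, 320, 305, 242, 242]
t=19: [259, 230, 254, 321, 322]
t=20: [298, 319, 304, 234, 233]
t=21: [259, 231, 254, 315, 316]
t=22: [300, 320, 305, 242, 240]
t=23: [259, 230, 254, 321, 324]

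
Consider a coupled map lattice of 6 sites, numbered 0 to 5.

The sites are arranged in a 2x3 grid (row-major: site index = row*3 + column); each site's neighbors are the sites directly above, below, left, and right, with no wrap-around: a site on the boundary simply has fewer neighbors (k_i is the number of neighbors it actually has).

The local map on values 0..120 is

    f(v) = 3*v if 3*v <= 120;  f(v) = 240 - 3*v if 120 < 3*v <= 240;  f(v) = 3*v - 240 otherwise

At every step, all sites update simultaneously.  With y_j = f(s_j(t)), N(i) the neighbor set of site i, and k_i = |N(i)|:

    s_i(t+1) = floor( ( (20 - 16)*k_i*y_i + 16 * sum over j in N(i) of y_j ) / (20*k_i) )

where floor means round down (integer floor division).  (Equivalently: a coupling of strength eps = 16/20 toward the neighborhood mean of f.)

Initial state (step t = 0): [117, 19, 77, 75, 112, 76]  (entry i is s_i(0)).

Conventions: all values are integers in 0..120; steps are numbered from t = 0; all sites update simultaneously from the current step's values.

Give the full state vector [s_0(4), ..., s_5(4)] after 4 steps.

Answer: [77, 99, 108, 87, 91, 106]

Derivation:
t=0: [117, 19, 77, 75, 112, 76]
t=1: [51, 69, 29, 85, 41, 44]
t=2: [36, 84, 73, 84, 65, 103]
t=3: [31, 48, 36, 63, 33, 40]
t=4: [77, 99, 108, 87, 91, 106]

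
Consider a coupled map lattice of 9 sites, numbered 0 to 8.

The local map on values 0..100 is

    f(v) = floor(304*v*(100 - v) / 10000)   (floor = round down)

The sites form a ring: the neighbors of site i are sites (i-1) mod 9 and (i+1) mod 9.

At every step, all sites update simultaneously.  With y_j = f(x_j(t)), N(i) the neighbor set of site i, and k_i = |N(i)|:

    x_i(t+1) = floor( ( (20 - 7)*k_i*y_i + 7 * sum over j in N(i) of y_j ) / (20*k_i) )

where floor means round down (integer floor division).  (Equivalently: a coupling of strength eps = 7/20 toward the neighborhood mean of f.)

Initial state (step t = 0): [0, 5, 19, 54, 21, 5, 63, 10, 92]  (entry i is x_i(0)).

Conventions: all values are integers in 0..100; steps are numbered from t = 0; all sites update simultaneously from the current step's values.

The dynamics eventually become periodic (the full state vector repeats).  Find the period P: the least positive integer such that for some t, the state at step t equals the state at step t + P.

Answer: 2
Key observation: The state at step 10, [67, 67, 68, 69, 70, 69, 68, 67, 67], reappears at step 12 — and no state repeats earlier — so the cycle the system enters has period 2.

Derivation:
t=0: [0, 5, 19, 54, 21, 5, 63, 10, 92]
t=1: [6, 17, 45, 65, 48, 30, 52, 33, 19]
t=2: [26, 43, 68, 71, 71, 67, 71, 64, 44]
t=3: [63, 69, 66, 62, 62, 65, 64, 69, 70]
t=4: [67, 66, 68, 70, 70, 69, 68, 65, 64]
t=5: [67, 67, 65, 63, 63, 64, 66, 68, 69]
t=6: [66, 67, 68, 69, 70, 69, 68, 66, 65]
t=7: [68, 67, 66, 64, 63, 64, 66, 67, 68]
t=8: [66, 67, 68, 69, 70, 69, 68, 67, 66]
t=9: [67, 67, 66, 64, 63, 64, 66, 67, 67]
t=10: [67, 67, 68, 69, 70, 69, 68, 67, 67]
t=11: [67, 66, 66, 64, 63, 64, 66, 66, 67]
t=12: [67, 67, 68, 69, 70, 69, 68, 67, 67]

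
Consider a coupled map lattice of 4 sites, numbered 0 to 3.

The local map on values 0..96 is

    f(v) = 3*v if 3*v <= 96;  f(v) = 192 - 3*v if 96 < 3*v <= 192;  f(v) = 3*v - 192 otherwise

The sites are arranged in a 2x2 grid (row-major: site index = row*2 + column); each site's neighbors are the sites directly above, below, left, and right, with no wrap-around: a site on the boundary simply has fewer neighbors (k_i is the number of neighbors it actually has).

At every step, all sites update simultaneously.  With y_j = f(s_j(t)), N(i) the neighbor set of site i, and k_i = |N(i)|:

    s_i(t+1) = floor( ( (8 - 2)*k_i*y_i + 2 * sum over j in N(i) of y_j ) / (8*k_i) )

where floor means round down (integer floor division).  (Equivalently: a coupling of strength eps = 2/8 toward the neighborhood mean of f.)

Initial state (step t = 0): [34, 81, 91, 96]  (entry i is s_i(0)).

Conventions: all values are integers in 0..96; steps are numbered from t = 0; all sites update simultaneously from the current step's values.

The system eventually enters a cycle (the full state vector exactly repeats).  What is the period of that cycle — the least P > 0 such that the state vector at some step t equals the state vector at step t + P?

Simulating step by step:
t=0: [34, 81, 91, 96]
t=1: [84, 61, 84, 88]
t=2: [53, 23, 61, 62]
t=3: [34, 56, 11, 14]
t=4: [74, 34, 41, 38]
t=5: [42, 81, 65, 78]
t=6: [56, 51, 15, 38]
t=7: [28, 42, 46, 69]
t=8: [78, 61, 52, 26]
t=9: [37, 21, 42, 64]
t=10: [76, 57, 59, 16]
t=11: [31, 26, 21, 40]
t=12: [87, 79, 67, 71]
t=13: [58, 45, 18, 22]
t=14: [27, 53, 51, 63]
t=15: [69, 35, 39, 11]
t=16: [31, 71, 62, 45]
t=17: [73, 34, 23, 46]
t=18: [40, 77, 61, 60]
t=19: [60, 39, 17, 15]
t=20: [24, 63, 45, 49]
t=21: [61, 16, 57, 41]
t=22: [15, 45, 25, 60]
t=23: [50, 49, 63, 25]
t=24: [37, 48, 16, 62]
t=25: [72, 46, 46, 16]
t=26: [31, 49, 49, 49]
t=27: [81, 51, 51, 45]
t=28: [48, 42, 42, 52]
t=29: [52, 60, 60, 43]
t=30: [30, 21, 21, 50]
t=31: [83, 63, 63, 47]
t=32: [43, 15, 15, 39]
t=33: [58, 51, 51, 67]
t=34: [23, 32, 32, 16]
t=35: [75, 86, 86, 60]
t=36: [41, 55, 55, 25]
t=37: [58, 38, 38, 63]
t=38: [33, 61, 61, 21]
t=39: [72, 26, 26, 49]
t=40: [37, 67, 67, 53]
t=41: [63, 21, 21, 27]
t=42: [18, 57, 57, 76]
t=43: [45, 27, 27, 32]
t=44: [63, 79, 79, 92]
t=45: [13, 44, 44, 74]
t=46: [44, 53, 53, 37]
t=47: [53, 42, 42, 69]
t=48: [41, 55, 55, 27]
t=49: [58, 39, 39, 67]
t=50: [32, 59, 59, 25]
t=51: [75, 32, 32, 60]
t=52: [48, 77, 77, 33]
t=53: [45, 46, 46, 79]
t=54: [56, 53, 53, 47]
t=55: [26, 34, 34, 46]
t=56: [81, 84, 84, 63]
t=57: [53, 51, 51, 17]
t=58: [34, 39, 39, 48]
t=59: [86, 73, 73, 54]
t=60: [56, 32, 32, 29]
t=61: [42, 85, 85, 89]
t=62: [65, 64, 64, 72]
t=63: [2, 3, 3, 18]
t=64: [6, 14, 14, 42]
t=65: [24, 42, 42, 60]
t=66: [70, 60, 60, 25]
t=67: [16, 20, 20, 59]
t=68: [51, 52, 52, 26]
t=69: [38, 41, 41, 67]
t=70: [75, 62, 62, 24]
t=71: [26, 17, 17, 55]
t=72: [71, 51, 51, 33]
t=73: [25, 43, 43, 79]
t=74: [72, 62, 62, 49]
t=75: [19, 13, 13, 35]
t=76: [52, 47, 47, 75]
t=77: [39, 46, 46, 37]
t=78: [69, 60, 60, 74]
t=79: [14, 14, 14, 25]
t=80: [42, 46, 46, 66]
t=81: [63, 49, 49, 18]
t=82: [13, 40, 40, 51]
t=83: [47, 63, 63, 47]
t=84: [39, 15, 15, 39]
t=85: [67, 52, 52, 67]
t=86: [15, 29, 29, 15]
t=87: [55, 76, 76, 55]
t=88: [29, 33, 33, 29]
t=89: [88, 91, 91, 88]
t=90: [74, 78, 78, 74]
t=91: [33, 39, 39, 33]
t=92: [88, 79, 79, 88]
t=93: [65, 51, 51, 65]
t=94: [12, 30, 30, 12]
t=95: [49, 76, 76, 49]
t=96: [42, 38, 38, 42]
t=97: [69, 75, 75, 69]
t=98: [19, 28, 28, 19]
t=99: [63, 77, 77, 63]
t=100: [12, 30, 30, 12]

Answer: 6
Key observation: The state at step 94, [12, 30, 30, 12], reappears at step 100 — and no state repeats earlier — so the cycle the system enters has period 6.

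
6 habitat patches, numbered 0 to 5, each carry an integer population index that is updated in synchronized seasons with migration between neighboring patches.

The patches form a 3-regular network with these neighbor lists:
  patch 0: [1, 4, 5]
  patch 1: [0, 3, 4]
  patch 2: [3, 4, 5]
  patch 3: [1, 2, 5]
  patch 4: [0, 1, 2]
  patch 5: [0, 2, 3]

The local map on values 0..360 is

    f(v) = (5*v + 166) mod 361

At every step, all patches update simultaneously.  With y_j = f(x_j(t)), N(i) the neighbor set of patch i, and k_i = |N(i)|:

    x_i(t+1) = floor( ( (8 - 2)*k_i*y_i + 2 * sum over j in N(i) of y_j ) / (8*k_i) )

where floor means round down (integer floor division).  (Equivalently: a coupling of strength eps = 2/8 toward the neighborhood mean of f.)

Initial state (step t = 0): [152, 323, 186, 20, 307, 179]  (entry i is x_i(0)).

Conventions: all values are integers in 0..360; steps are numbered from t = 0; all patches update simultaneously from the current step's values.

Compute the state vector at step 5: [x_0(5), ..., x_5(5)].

Answer: [159, 110, 243, 169, 119, 202]

Derivation:
t=0: [152, 323, 186, 20, 307, 179]
t=1: [230, 313, 81, 256, 238, 294]
t=2: [237, 257, 196, 58, 265, 181]
t=3: [234, 39, 88, 106, 63, 297]
t=4: [217, 59, 238, 288, 131, 224]
t=5: [159, 110, 243, 169, 119, 202]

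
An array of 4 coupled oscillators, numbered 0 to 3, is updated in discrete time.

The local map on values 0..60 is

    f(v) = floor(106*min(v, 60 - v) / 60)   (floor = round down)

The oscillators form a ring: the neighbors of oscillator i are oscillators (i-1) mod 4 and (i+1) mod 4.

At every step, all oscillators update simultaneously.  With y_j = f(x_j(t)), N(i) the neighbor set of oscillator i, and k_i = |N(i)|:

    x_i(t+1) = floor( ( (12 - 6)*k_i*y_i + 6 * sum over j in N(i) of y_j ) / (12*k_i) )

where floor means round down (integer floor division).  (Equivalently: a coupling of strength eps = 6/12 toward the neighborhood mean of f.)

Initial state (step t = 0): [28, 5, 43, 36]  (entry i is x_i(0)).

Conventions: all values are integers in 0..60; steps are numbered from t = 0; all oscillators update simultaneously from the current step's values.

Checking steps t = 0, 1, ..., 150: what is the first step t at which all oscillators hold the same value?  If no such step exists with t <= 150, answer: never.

Answer: 11
Key observation: Synchronization is absorbing here: once all oscillators are equal they stay equal, and step 11 is the first all-equal step.

Derivation:
t=0: [28, 5, 43, 36]  (not all equal)
t=1: [37, 23, 27, 40]  (not all equal)
t=2: [38, 41, 42, 39]  (not all equal)
t=3: [36, 33, 33, 35]  (not all equal)
t=4: [43, 45, 46, 44]  (not all equal)
t=5: [28, 26, 25, 27]  (not all equal)
t=6: [47, 45, 45, 46]  (not all equal)
t=7: [23, 25, 25, 24]  (not all equal)
t=8: [41, 43, 43, 42]  (not all equal)
t=9: [31, 30, 30, 31]  (not all equal)
t=10: [51, 52, 52, 51]  (not all equal)
t=11: [14, 14, 14, 14]  (all equal)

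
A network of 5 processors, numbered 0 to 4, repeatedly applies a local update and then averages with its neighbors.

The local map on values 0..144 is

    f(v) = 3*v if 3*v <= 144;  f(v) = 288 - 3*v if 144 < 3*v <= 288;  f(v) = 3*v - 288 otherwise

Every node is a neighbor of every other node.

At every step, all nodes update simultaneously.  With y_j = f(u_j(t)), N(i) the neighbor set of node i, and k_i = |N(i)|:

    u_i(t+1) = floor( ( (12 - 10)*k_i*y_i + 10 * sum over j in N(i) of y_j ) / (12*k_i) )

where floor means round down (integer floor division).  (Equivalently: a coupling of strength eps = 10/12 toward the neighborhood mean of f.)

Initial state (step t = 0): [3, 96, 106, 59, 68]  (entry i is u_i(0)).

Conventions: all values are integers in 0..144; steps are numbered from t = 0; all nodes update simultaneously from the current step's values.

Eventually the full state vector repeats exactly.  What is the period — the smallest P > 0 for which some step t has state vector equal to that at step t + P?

Answer: 8
Key observation: The state at step 4, [99, 99, 99, 99, 99], reappears at step 12 — and no state repeats earlier — so the cycle the system enters has period 8.

Derivation:
t=0: [3, 96, 106, 59, 68]
t=1: [48, 48, 47, 44, 45]
t=2: [139, 139, 139, 139, 139]
t=3: [129, 129, 129, 129, 129]
t=4: [99, 99, 99, 99, 99]
t=5: [9, 9, 9, 9, 9]
t=6: [27, 27, 27, 27, 27]
t=7: [81, 81, 81, 81, 81]
t=8: [45, 45, 45, 45, 45]
t=9: [135, 135, 135, 135, 135]
t=10: [117, 117, 117, 117, 117]
t=11: [63, 63, 63, 63, 63]
t=12: [99, 99, 99, 99, 99]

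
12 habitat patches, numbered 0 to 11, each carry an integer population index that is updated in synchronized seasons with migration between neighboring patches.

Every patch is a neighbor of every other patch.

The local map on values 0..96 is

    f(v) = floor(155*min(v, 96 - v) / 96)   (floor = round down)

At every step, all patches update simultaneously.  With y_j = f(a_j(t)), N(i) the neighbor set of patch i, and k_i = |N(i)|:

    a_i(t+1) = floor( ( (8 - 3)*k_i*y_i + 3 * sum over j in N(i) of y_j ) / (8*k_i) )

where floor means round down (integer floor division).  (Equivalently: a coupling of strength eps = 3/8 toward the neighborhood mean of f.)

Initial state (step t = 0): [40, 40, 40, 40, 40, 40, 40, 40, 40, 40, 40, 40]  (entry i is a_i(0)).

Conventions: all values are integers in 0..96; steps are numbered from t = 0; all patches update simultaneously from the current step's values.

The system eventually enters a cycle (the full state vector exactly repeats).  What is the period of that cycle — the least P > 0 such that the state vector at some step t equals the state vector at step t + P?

Answer: 6
Key observation: The state at step 1, [64, 64, 64, 64, 64, 64, 64, 64, 64, 64, 64, 64], reappears at step 7 — and no state repeats earlier — so the cycle the system enters has period 6.

Derivation:
t=0: [40, 40, 40, 40, 40, 40, 40, 40, 40, 40, 40, 40]
t=1: [64, 64, 64, 64, 64, 64, 64, 64, 64, 64, 64, 64]
t=2: [51, 51, 51, 51, 51, 51, 51, 51, 51, 51, 51, 51]
t=3: [72, 72, 72, 72, 72, 72, 72, 72, 72, 72, 72, 72]
t=4: [38, 38, 38, 38, 38, 38, 38, 38, 38, 38, 38, 38]
t=5: [61, 61, 61, 61, 61, 61, 61, 61, 61, 61, 61, 61]
t=6: [56, 56, 56, 56, 56, 56, 56, 56, 56, 56, 56, 56]
t=7: [64, 64, 64, 64, 64, 64, 64, 64, 64, 64, 64, 64]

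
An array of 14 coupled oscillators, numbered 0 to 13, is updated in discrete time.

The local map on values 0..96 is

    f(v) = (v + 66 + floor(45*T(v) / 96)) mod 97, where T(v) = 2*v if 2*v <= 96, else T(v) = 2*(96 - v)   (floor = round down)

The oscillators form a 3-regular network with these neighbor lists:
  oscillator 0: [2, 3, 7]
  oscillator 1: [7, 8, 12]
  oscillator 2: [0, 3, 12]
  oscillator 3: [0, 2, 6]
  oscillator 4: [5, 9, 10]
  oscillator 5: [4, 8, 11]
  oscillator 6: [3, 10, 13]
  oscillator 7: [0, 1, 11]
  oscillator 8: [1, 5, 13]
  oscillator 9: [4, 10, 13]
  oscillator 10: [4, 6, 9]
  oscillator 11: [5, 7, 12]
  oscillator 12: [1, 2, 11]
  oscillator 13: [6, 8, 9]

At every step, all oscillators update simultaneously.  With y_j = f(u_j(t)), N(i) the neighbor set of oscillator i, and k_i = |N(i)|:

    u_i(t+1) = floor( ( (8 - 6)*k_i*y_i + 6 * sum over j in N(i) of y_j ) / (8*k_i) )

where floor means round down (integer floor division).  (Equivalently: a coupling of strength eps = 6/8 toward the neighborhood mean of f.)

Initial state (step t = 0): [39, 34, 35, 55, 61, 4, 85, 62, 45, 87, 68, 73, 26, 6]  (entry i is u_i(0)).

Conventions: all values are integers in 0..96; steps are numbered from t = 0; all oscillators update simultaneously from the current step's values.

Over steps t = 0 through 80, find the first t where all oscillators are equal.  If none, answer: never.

Answer: 3
Key observation: Synchronization is absorbing here: once all oscillators are equal they stay equal, and step 3 is the first all-equal step.

Derivation:
t=0: [39, 34, 35, 55, 61, 4, 85, 62, 45, 87, 68, 73, 26, 6]  (not all equal)
t=1: [51, 42, 40, 51, 65, 63, 66, 50, 60, 66, 63, 54, 38, 65]  (not all equal)
t=2: [58, 54, 53, 58, 62, 62, 62, 59, 59, 62, 62, 57, 50, 62]  (not all equal)
t=3: [62, 62, 62, 62, 62, 62, 62, 62, 62, 62, 62, 62, 62, 62]  (all equal)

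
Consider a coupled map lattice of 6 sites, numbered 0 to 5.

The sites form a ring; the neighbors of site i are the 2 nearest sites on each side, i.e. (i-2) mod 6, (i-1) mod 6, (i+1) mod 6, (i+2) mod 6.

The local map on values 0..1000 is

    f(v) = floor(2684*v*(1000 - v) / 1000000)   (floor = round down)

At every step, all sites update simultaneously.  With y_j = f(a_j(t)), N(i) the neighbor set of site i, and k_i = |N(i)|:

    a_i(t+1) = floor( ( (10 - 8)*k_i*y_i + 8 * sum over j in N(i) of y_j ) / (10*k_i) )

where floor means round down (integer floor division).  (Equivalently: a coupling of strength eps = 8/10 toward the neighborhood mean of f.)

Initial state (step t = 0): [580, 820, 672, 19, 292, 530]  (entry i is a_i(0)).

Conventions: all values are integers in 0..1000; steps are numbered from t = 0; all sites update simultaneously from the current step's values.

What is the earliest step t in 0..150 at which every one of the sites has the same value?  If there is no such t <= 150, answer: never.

Answer: 3
Key observation: Synchronization is absorbing here: once all sites are equal they stay equal, and step 3 is the first all-equal step.

Derivation:
t=0: [580, 820, 672, 19, 292, 530]  (not all equal)
t=1: [572, 471, 448, 451, 503, 464]  (not all equal)
t=2: [665, 663, 664, 666, 664, 665]  (not all equal)
t=3: [597, 597, 597, 597, 597, 597]  (all equal)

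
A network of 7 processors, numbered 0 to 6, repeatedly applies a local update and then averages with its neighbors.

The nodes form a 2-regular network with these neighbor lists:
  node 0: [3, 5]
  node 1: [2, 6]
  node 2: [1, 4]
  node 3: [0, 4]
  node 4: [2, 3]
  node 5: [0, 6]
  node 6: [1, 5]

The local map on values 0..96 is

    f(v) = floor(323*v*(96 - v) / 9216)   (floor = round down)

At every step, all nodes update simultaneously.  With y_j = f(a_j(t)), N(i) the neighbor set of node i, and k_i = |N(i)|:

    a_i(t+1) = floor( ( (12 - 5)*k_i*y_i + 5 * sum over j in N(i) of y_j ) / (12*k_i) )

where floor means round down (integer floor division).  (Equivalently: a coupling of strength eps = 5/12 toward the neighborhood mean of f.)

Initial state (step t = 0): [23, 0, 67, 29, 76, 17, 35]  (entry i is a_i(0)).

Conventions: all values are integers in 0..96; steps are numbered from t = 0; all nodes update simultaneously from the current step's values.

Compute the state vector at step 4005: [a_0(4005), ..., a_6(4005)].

Simulating step by step:
t=0: [23, 0, 67, 29, 76, 17, 35]
t=1: [57, 29, 50, 62, 59, 54, 52]
t=2: [76, 73, 76, 74, 76, 78, 77]
t=3: [53, 55, 54, 55, 53, 50, 52]
t=4: [79, 79, 79, 79, 79, 79, 79]
t=5: [47, 47, 47, 47, 47, 47, 47]
t=6: [80, 80, 80, 80, 80, 80, 80]
t=7: [44, 44, 44, 44, 44, 44, 44]
t=8: [80, 80, 80, 80, 80, 80, 80]

Answer: [44, 44, 44, 44, 44, 44, 44]
Key observation: The state at step 6, [80, 80, 80, 80, 80, 80, 80], reappears at step 8: the system is in a cycle of period 2 from step 6 on.  Therefore the state at step 4005 equals the state at step 6 + ((4005 - 6) mod 2) = 7, which is [44, 44, 44, 44, 44, 44, 44].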